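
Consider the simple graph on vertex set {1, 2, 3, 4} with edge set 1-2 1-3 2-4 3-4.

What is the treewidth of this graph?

2

A width-2 tree decomposition is:
Bags: B1 = {1, 3, 4}  B2 = {1, 2, 4}
Tree: B1–B2
Each bag holds 3 vertices, so the decomposition has width 2, which upper-bounds the treewidth. For the lower bound, G contains the cycle 4–3–1–2–4, so G is not a forest; only forests have treewidth ≤ 1, hence tw(G) ≥ 2. The upper and lower bounds meet at 2, so that is the treewidth.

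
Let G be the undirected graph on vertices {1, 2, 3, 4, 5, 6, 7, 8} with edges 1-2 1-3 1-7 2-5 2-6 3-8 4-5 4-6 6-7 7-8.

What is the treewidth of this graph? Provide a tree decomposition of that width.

Treewidth 2.
Bags: B1 = {4, 5, 6}  B2 = {2, 5, 6}  B3 = {2, 6, 7}  B4 = {1, 2, 7}  B5 = {1, 7, 8}  B6 = {1, 3, 8}
Tree: B1–B2, B2–B3, B3–B4, B4–B5, B5–B6

The largest bag has 3 vertices, giving width 2; this decomposition certifies tw(G) ≤ 2. The edges 4–5–2–6–4 form a cycle, so G is not a tree and its treewidth is at least 2. Combining the bounds, tw(G) = 2.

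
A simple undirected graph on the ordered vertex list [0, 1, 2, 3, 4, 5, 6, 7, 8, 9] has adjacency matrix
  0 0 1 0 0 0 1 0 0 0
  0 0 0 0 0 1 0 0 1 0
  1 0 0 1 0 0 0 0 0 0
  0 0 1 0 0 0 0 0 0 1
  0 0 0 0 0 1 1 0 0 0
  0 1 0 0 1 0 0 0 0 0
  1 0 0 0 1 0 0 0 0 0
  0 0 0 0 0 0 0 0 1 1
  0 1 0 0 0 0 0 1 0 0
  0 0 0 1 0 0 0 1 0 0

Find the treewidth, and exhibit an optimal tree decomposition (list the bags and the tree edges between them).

Every bag has size at most 3, so the width is 3 − 1 = 2 and tw(G) ≤ 2. For the lower bound, G contains the cycle 7–9–3–2–0–6–4–5–1–8–7, so G is not a forest; only forests have treewidth ≤ 1, hence tw(G) ≥ 2. The upper and lower bounds meet at 2, so that is the treewidth.

Treewidth 2.
One optimal decomposition is:
Bags: B1 = {3, 7, 9}  B2 = {2, 3, 7}  B3 = {0, 2, 7}  B4 = {0, 6, 7}  B5 = {4, 6, 7}  B6 = {4, 5, 7}  B7 = {1, 5, 7}  B8 = {1, 7, 8}
Tree: B1–B2, B2–B3, B3–B4, B4–B5, B5–B6, B6–B7, B7–B8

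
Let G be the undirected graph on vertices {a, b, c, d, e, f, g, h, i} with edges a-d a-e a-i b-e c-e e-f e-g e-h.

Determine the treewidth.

1

A width-1 tree decomposition is:
Bags: B1 = {e, g}  B2 = {a, e}  B3 = {e, h}  B4 = {c, e}  B5 = {a, i}  B6 = {b, e}  B7 = {e, f}  B8 = {a, d}
Tree: B1–B2, B1–B3, B3–B4, B2–B5, B1–B6, B6–B7, B5–B8
Every bag has size at most 2, so the width is 2 − 1 = 1 and tw(G) ≤ 1. Since G has at least one edge (e.g. g–e), it is not an edgeless graph, so tw(G) ≥ 1. Hence tw(G) = 1 exactly.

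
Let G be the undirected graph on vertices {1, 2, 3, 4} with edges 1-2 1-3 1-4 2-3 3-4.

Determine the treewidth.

A width-2 tree decomposition is:
Bags: B1 = {1, 2, 3}  B2 = {1, 3, 4}
Tree: B1–B2
The largest bag has 3 vertices, giving width 2; this decomposition certifies tw(G) ≤ 2. Conversely, {1, 2, 3} is a clique of size 3, and the vertices of any clique must share a bag in every tree decomposition; so some bag has ≥ 3 vertices and tw(G) ≥ 2. Hence tw(G) = 2 exactly.

2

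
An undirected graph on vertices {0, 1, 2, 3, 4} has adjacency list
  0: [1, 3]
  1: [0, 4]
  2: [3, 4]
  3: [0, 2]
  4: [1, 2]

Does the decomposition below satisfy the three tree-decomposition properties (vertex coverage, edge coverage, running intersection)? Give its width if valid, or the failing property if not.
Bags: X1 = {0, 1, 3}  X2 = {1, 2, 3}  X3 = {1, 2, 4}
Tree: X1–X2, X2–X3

Yes; width 2.

Checking the three conditions: (i) the bags cover all of {0, 1, 2, 3, 4}; (ii) for each edge, some bag contains both endpoints; (iii) the bags containing any fixed vertex form a subtree. All hold, so the decomposition is valid with width 3 − 1 = 2.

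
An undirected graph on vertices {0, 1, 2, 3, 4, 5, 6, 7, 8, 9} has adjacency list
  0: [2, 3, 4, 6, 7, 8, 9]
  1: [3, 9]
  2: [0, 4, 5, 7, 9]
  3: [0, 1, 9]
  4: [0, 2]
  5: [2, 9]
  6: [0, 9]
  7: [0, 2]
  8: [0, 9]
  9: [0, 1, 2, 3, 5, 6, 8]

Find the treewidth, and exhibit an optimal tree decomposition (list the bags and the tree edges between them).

The largest bag has 3 vertices, giving width 2; this decomposition certifies tw(G) ≤ 2. For the lower bound, the 3 vertices {0, 8, 9} are pairwise adjacent, and any tree decomposition puts a clique entirely inside one bag — forcing width ≥ 2. Therefore the treewidth is 2.

Treewidth 2.
One optimal decomposition is:
Bags: B1 = {0, 2, 9}  B2 = {0, 8, 9}  B3 = {0, 2, 4}  B4 = {0, 3, 9}  B5 = {2, 5, 9}  B6 = {0, 6, 9}  B7 = {1, 3, 9}  B8 = {0, 2, 7}
Tree: B1–B2, B1–B3, B2–B4, B1–B5, B1–B6, B4–B7, B3–B8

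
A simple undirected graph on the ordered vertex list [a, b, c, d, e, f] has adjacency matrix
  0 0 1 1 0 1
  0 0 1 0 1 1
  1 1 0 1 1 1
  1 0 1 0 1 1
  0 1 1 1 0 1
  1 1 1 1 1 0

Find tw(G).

A width-3 tree decomposition is:
Bags: B1 = {c, d, e, f}  B2 = {b, c, e, f}  B3 = {a, c, d, f}
Tree: B1–B2, B1–B3
The largest bag has 4 vertices, giving width 3; this decomposition certifies tw(G) ≤ 3. For the lower bound, the 4 vertices {c, d, e, f} are pairwise adjacent, and any tree decomposition puts a clique entirely inside one bag — forcing width ≥ 3. The upper and lower bounds meet at 3, so that is the treewidth.

3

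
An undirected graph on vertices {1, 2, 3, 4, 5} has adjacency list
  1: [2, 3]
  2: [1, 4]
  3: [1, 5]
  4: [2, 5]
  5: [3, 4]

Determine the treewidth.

A width-2 tree decomposition is:
Bags: B1 = {2, 4, 5}  B2 = {1, 2, 5}  B3 = {1, 3, 5}
Tree: B1–B2, B2–B3
Each bag holds 3 vertices, so the decomposition has width 2, which upper-bounds the treewidth. The edges 5–4–2–1–3–5 form a cycle, so G is not a tree and its treewidth is at least 2. Therefore the treewidth is 2.

2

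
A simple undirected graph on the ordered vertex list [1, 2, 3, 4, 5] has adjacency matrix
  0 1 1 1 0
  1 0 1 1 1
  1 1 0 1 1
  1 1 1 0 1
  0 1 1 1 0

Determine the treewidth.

3

A width-3 tree decomposition is:
Bags: B1 = {1, 2, 3, 4}  B2 = {2, 3, 4, 5}
Tree: B1–B2
Each bag holds 4 vertices, so the decomposition has width 3, which upper-bounds the treewidth. For the lower bound, the 4 vertices {1, 2, 3, 4} are pairwise adjacent, and any tree decomposition puts a clique entirely inside one bag — forcing width ≥ 3. Combining the bounds, tw(G) = 3.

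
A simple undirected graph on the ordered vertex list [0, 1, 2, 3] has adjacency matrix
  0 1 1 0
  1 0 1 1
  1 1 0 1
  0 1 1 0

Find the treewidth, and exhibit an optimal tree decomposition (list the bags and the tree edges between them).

Treewidth 2.
One optimal decomposition is:
Bags: B1 = {1, 2, 3}  B2 = {0, 1, 2}
Tree: B1–B2

Every bag has size at most 3, so the width is 3 − 1 = 2 and tw(G) ≤ 2. On the other hand G contains the 3-clique {0, 1, 2}. A clique must lie in a single bag of any decomposition, so no decomposition can have width below 2. Combining the bounds, tw(G) = 2.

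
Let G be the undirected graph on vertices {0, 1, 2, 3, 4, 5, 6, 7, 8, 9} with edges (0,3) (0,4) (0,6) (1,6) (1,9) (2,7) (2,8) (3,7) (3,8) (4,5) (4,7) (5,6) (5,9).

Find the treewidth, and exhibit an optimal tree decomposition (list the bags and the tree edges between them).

Every bag has size at most 3, so the width is 3 − 1 = 2 and tw(G) ≤ 2. The edges 1–9–5–6–1 form a cycle, so G is not a tree and its treewidth is at least 2. Therefore the treewidth is 2.

Treewidth 2.
One such decomposition:
Bags: B1 = {1, 6, 9}  B2 = {5, 6, 9}  B3 = {0, 5, 6}  B4 = {0, 4, 5}  B5 = {0, 3, 4}  B6 = {3, 4, 7}  B7 = {3, 7, 8}  B8 = {2, 7, 8}
Tree: B1–B2, B2–B3, B3–B4, B4–B5, B5–B6, B6–B7, B7–B8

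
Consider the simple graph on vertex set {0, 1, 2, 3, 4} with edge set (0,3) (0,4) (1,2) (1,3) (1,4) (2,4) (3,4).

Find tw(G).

2

A width-2 tree decomposition is:
Bags: B1 = {0, 3, 4}  B2 = {1, 3, 4}  B3 = {1, 2, 4}
Tree: B1–B2, B2–B3
Each bag holds 3 vertices, so the decomposition has width 2, which upper-bounds the treewidth. For the lower bound, the 3 vertices {0, 3, 4} are pairwise adjacent, and any tree decomposition puts a clique entirely inside one bag — forcing width ≥ 2. Therefore the treewidth is 2.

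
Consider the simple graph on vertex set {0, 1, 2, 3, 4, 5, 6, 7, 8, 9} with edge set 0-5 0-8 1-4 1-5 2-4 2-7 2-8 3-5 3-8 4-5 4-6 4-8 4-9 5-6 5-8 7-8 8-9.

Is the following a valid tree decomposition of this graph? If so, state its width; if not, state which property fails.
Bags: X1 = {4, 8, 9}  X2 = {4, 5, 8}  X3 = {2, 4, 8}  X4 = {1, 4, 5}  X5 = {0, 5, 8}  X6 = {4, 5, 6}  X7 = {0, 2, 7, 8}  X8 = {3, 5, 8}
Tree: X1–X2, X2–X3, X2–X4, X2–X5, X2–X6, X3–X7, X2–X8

A tree decomposition must satisfy three properties: every vertex lies in some bag; for every edge, both endpoints lie together in some bag; and for every vertex, the bags containing it form a connected subtree. Here bags containing vertex 0 are not connected in the tree, so the decomposition is invalid.

No — bags containing vertex 0 are not connected in the tree.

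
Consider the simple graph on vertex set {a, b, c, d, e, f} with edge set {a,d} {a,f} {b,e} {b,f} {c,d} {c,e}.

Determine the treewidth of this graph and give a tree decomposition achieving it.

Every bag has size at most 3, so the width is 3 − 1 = 2 and tw(G) ≤ 2. Since a–f–b–e–c–d–a is a cycle in G, G is not acyclic. Forests are exactly the graphs of treewidth ≤ 1, so tw(G) ≥ 2. The upper and lower bounds meet at 2, so that is the treewidth.

Treewidth 2.
Bags: B1 = {a, b, f}  B2 = {a, b, e}  B3 = {a, c, e}  B4 = {a, c, d}
Tree: B1–B2, B2–B3, B3–B4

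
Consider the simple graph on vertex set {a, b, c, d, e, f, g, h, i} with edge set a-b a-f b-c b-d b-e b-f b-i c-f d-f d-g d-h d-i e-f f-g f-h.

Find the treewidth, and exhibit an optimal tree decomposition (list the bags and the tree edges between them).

Every bag has size at most 3, so the width is 3 − 1 = 2 and tw(G) ≤ 2. On the other hand G contains the 3-clique {d, f, g}. A clique must lie in a single bag of any decomposition, so no decomposition can have width below 2. Therefore the treewidth is 2.

Treewidth 2.
One such decomposition:
Bags: B1 = {b, e, f}  B2 = {b, d, f}  B3 = {a, b, f}  B4 = {b, c, f}  B5 = {b, d, i}  B6 = {d, f, h}  B7 = {d, f, g}
Tree: B1–B2, B1–B3, B2–B4, B2–B5, B2–B6, B2–B7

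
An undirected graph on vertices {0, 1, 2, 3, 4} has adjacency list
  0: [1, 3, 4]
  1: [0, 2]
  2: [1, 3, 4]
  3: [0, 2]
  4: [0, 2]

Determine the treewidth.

A width-2 tree decomposition is:
Bags: B1 = {0, 2, 3}  B2 = {0, 2, 4}  B3 = {0, 1, 2}
Tree: B1–B2, B2–B3
The largest bag has 3 vertices, giving width 2; this decomposition certifies tw(G) ≤ 2. The edges 3–0–4–2–3 form a cycle, so G is not a tree and its treewidth is at least 2. Combining the bounds, tw(G) = 2.

2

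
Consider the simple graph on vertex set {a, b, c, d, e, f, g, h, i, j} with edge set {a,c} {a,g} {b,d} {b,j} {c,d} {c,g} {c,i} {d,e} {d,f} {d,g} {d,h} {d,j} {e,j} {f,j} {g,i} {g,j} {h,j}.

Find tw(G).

2

A width-2 tree decomposition is:
Bags: B1 = {b, d, j}  B2 = {d, g, j}  B3 = {c, d, g}  B4 = {d, f, j}  B5 = {c, g, i}  B6 = {d, e, j}  B7 = {d, h, j}  B8 = {a, c, g}
Tree: B1–B2, B2–B3, B1–B4, B3–B5, B4–B6, B1–B7, B3–B8
Each bag holds 3 vertices, so the decomposition has width 2, which upper-bounds the treewidth. Conversely, {d, f, j} is a clique of size 3, and the vertices of any clique must share a bag in every tree decomposition; so some bag has ≥ 3 vertices and tw(G) ≥ 2. Therefore the treewidth is 2.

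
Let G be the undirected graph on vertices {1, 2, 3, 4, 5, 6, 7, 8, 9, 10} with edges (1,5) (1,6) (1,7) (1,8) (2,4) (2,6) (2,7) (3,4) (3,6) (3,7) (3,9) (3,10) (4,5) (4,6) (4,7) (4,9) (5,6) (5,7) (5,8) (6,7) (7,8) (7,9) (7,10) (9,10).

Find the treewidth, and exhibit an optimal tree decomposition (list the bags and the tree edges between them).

Each bag holds 4 vertices, so the decomposition has width 3, which upper-bounds the treewidth. On the other hand G contains the 4-clique {1, 5, 7, 8}. A clique must lie in a single bag of any decomposition, so no decomposition can have width below 3. The upper and lower bounds meet at 3, so that is the treewidth.

Treewidth 3.
One optimal decomposition is:
Bags: B1 = {4, 5, 6, 7}  B2 = {3, 4, 6, 7}  B3 = {3, 4, 7, 9}  B4 = {1, 5, 6, 7}  B5 = {1, 5, 7, 8}  B6 = {3, 7, 9, 10}  B7 = {2, 4, 6, 7}
Tree: B1–B2, B2–B3, B1–B4, B4–B5, B3–B6, B2–B7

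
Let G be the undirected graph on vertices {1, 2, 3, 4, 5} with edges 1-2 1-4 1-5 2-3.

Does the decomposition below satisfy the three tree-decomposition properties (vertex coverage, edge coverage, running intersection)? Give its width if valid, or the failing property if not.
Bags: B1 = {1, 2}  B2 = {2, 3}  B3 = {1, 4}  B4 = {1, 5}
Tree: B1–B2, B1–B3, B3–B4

Yes; width 1.

Vertex coverage: the bags together contain {1, 2, 3, 4, 5}, the full vertex set. Edge coverage: each edge of G has both endpoints in at least one bag. Running intersection: for every vertex, the bags containing it form a connected subtree. All three properties hold, so this is a valid tree decomposition of width max|bag| − 1 = 1, and hence tw(G) ≤ 1.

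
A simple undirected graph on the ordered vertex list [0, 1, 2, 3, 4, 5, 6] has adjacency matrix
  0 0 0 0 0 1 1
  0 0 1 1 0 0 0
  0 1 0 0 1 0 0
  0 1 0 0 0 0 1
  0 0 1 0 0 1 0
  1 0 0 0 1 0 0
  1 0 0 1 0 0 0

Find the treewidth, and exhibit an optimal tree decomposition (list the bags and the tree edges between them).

Treewidth 2.
Bags: B1 = {2, 4, 5}  B2 = {0, 2, 5}  B3 = {0, 2, 6}  B4 = {2, 3, 6}  B5 = {1, 2, 3}
Tree: B1–B2, B2–B3, B3–B4, B4–B5

Every bag has size at most 3, so the width is 3 − 1 = 2 and tw(G) ≤ 2. Since 2–4–5–0–6–3–1–2 is a cycle in G, G is not acyclic. Forests are exactly the graphs of treewidth ≤ 1, so tw(G) ≥ 2. The upper and lower bounds meet at 2, so that is the treewidth.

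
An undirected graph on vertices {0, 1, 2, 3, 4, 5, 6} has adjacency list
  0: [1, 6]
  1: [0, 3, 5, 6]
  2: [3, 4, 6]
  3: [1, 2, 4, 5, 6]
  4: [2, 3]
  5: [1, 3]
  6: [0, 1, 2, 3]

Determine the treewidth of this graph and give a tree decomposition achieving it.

Treewidth 2.
Bags: B1 = {1, 3, 6}  B2 = {2, 3, 6}  B3 = {0, 1, 6}  B4 = {1, 3, 5}  B5 = {2, 3, 4}
Tree: B1–B2, B1–B3, B1–B4, B2–B5

Every bag has size at most 3, so the width is 3 − 1 = 2 and tw(G) ≤ 2. On the other hand G contains the 3-clique {0, 1, 6}. A clique must lie in a single bag of any decomposition, so no decomposition can have width below 2. The upper and lower bounds meet at 2, so that is the treewidth.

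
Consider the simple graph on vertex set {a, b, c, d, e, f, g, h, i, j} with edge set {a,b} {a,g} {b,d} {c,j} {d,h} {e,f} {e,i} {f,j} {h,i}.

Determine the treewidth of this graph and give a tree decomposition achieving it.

Every bag has size at most 2, so the width is 2 − 1 = 1 and tw(G) ≤ 1. Since G has at least one edge (e.g. c–j), it is not an edgeless graph, so tw(G) ≥ 1. Hence tw(G) = 1 exactly.

Treewidth 1.
Bags: B1 = {c, j}  B2 = {f, j}  B3 = {e, f}  B4 = {e, i}  B5 = {h, i}  B6 = {d, h}  B7 = {b, d}  B8 = {a, b}  B9 = {a, g}
Tree: B1–B2, B2–B3, B3–B4, B4–B5, B5–B6, B6–B7, B7–B8, B8–B9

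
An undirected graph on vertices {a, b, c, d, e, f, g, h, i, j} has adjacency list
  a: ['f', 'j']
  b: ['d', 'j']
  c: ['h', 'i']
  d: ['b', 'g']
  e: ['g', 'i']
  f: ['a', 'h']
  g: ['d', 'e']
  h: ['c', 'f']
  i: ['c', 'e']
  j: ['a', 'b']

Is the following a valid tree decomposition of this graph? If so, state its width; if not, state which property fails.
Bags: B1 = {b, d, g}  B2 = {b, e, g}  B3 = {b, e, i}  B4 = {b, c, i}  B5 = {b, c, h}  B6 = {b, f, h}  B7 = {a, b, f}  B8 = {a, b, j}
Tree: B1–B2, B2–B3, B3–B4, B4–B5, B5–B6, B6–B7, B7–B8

Checking the three conditions: (i) the bags cover all of {a, b, c, d, e, f, g, h, i, j}; (ii) for each edge, some bag contains both endpoints; (iii) the bags containing any fixed vertex form a subtree. All hold, so the decomposition is valid with width 3 − 1 = 2.

Yes; width 2.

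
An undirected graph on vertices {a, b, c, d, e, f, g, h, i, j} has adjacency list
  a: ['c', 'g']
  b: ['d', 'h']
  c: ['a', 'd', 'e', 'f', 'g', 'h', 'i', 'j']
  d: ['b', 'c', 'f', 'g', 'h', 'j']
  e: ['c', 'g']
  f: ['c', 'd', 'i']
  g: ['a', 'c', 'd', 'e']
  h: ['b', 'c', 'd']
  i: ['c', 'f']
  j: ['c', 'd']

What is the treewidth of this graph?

A width-2 tree decomposition is:
Bags: B1 = {c, d, f}  B2 = {c, d, g}  B3 = {a, c, g}  B4 = {c, d, h}  B5 = {c, e, g}  B6 = {c, d, j}  B7 = {c, f, i}  B8 = {b, d, h}
Tree: B1–B2, B2–B3, B1–B4, B3–B5, B1–B6, B1–B7, B4–B8
The largest bag has 3 vertices, giving width 2; this decomposition certifies tw(G) ≤ 2. Conversely, {c, d, g} is a clique of size 3, and the vertices of any clique must share a bag in every tree decomposition; so some bag has ≥ 3 vertices and tw(G) ≥ 2. Combining the bounds, tw(G) = 2.

2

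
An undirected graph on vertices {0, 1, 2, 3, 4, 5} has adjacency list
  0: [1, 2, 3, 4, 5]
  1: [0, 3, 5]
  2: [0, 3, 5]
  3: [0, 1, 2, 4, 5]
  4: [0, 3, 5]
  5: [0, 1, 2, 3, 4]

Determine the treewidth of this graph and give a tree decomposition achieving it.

Each bag holds 4 vertices, so the decomposition has width 3, which upper-bounds the treewidth. For the lower bound, the 4 vertices {0, 1, 3, 5} are pairwise adjacent, and any tree decomposition puts a clique entirely inside one bag — forcing width ≥ 3. The upper and lower bounds meet at 3, so that is the treewidth.

Treewidth 3.
One such decomposition:
Bags: B1 = {0, 1, 3, 5}  B2 = {0, 3, 4, 5}  B3 = {0, 2, 3, 5}
Tree: B1–B2, B1–B3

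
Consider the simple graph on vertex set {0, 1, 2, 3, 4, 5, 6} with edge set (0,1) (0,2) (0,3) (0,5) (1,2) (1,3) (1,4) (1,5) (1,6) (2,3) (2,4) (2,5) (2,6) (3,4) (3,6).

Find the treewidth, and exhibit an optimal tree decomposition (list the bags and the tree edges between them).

Treewidth 3.
One optimal decomposition is:
Bags: B1 = {1, 2, 3, 6}  B2 = {0, 1, 2, 3}  B3 = {1, 2, 3, 4}  B4 = {0, 1, 2, 5}
Tree: B1–B2, B1–B3, B2–B4

Each bag holds 4 vertices, so the decomposition has width 3, which upper-bounds the treewidth. For the lower bound, the 4 vertices {0, 1, 2, 3} are pairwise adjacent, and any tree decomposition puts a clique entirely inside one bag — forcing width ≥ 3. Hence tw(G) = 3 exactly.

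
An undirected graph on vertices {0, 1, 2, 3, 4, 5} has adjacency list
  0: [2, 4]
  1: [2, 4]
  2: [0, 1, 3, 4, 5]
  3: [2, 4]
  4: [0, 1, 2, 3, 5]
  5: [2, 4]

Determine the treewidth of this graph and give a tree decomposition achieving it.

The largest bag has 3 vertices, giving width 2; this decomposition certifies tw(G) ≤ 2. For the lower bound, the 3 vertices {0, 2, 4} are pairwise adjacent, and any tree decomposition puts a clique entirely inside one bag — forcing width ≥ 2. The upper and lower bounds meet at 2, so that is the treewidth.

Treewidth 2.
Bags: B1 = {2, 4, 5}  B2 = {1, 2, 4}  B3 = {2, 3, 4}  B4 = {0, 2, 4}
Tree: B1–B2, B1–B3, B3–B4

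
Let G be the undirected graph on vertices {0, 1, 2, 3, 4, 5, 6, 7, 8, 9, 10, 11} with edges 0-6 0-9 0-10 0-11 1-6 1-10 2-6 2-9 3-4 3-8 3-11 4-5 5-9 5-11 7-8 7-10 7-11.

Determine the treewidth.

A width-3 tree decomposition is:
Bags: B1 = {1, 2, 6, 9}  B2 = {0, 1, 6, 9}  B3 = {0, 1, 9, 10}  B4 = {0, 5, 9, 10}  B5 = {0, 5, 10, 11}  B6 = {5, 7, 10, 11}  B7 = {4, 5, 7, 11}  B8 = {3, 4, 7, 11}  B9 = {3, 4, 7, 8}
Tree: B1–B2, B2–B3, B3–B4, B4–B5, B5–B6, B6–B7, B7–B8, B8–B9
Every bag has size at most 4, so the width is 4 − 1 = 3 and tw(G) ≤ 3. For the lower bound: the 4 vertex sets {1,2,6}, {9}, {0}, {5,7,10,11} are disjoint, each induces a connected subgraph, and every pair is joined by at least one edge of G. Contracting each set to a single vertex therefore yields K_{4} as a minor, and since treewidth is minor-monotone, tw(G) ≥ tw(K_{4}) = 3. The upper and lower bounds meet at 3, so that is the treewidth.

3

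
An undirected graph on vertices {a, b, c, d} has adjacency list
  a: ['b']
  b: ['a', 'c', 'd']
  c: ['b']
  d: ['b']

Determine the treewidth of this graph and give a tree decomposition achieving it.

The largest bag has 2 vertices, giving width 1; this decomposition certifies tw(G) ≤ 1. G has an edge, so its treewidth is at least 1. Combining the bounds, tw(G) = 1.

Treewidth 1.
Bags: B1 = {b, d}  B2 = {a, b}  B3 = {b, c}
Tree: B1–B2, B2–B3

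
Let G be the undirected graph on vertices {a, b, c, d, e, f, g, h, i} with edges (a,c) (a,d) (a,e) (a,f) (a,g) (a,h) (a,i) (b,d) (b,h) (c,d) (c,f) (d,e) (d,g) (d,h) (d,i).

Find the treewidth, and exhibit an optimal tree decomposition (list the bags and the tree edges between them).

The largest bag has 3 vertices, giving width 2; this decomposition certifies tw(G) ≤ 2. On the other hand G contains the 3-clique {a, d, g}. A clique must lie in a single bag of any decomposition, so no decomposition can have width below 2. Therefore the treewidth is 2.

Treewidth 2.
Bags: B1 = {a, d, i}  B2 = {a, d, h}  B3 = {a, c, d}  B4 = {a, c, f}  B5 = {a, d, g}  B6 = {a, d, e}  B7 = {b, d, h}
Tree: B1–B2, B1–B3, B3–B4, B2–B5, B1–B6, B2–B7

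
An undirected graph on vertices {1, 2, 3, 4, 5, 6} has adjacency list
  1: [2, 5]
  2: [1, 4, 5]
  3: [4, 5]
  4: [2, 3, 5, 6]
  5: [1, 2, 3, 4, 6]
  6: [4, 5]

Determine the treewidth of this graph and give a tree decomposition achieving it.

The largest bag has 3 vertices, giving width 2; this decomposition certifies tw(G) ≤ 2. On the other hand G contains the 3-clique {1, 2, 5}. A clique must lie in a single bag of any decomposition, so no decomposition can have width below 2. The upper and lower bounds meet at 2, so that is the treewidth.

Treewidth 2.
Bags: B1 = {3, 4, 5}  B2 = {2, 4, 5}  B3 = {4, 5, 6}  B4 = {1, 2, 5}
Tree: B1–B2, B2–B3, B2–B4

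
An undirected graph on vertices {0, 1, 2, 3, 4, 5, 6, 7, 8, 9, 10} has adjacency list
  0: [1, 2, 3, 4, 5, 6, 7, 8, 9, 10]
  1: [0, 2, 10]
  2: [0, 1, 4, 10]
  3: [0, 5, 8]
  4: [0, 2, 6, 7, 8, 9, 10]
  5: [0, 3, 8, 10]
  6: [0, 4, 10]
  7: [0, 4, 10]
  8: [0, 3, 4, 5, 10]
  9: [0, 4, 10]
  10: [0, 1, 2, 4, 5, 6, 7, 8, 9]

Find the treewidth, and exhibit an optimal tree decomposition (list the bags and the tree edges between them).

The largest bag has 4 vertices, giving width 3; this decomposition certifies tw(G) ≤ 3. For the lower bound, the 4 vertices {0, 1, 2, 10} are pairwise adjacent, and any tree decomposition puts a clique entirely inside one bag — forcing width ≥ 3. The upper and lower bounds meet at 3, so that is the treewidth.

Treewidth 3.
One optimal decomposition is:
Bags: B1 = {0, 4, 8, 10}  B2 = {0, 2, 4, 10}  B3 = {0, 4, 9, 10}  B4 = {0, 1, 2, 10}  B5 = {0, 4, 7, 10}  B6 = {0, 5, 8, 10}  B7 = {0, 3, 5, 8}  B8 = {0, 4, 6, 10}
Tree: B1–B2, B1–B3, B2–B4, B2–B5, B1–B6, B6–B7, B1–B8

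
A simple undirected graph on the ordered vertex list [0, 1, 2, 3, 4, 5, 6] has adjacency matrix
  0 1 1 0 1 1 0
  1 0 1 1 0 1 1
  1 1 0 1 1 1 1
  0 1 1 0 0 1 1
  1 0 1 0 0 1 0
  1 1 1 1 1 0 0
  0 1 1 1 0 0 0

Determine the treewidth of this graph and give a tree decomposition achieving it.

The largest bag has 4 vertices, giving width 3; this decomposition certifies tw(G) ≤ 3. On the other hand G contains the 4-clique {0, 1, 2, 5}. A clique must lie in a single bag of any decomposition, so no decomposition can have width below 3. Hence tw(G) = 3 exactly.

Treewidth 3.
One optimal decomposition is:
Bags: B1 = {1, 2, 3, 5}  B2 = {0, 1, 2, 5}  B3 = {1, 2, 3, 6}  B4 = {0, 2, 4, 5}
Tree: B1–B2, B1–B3, B2–B4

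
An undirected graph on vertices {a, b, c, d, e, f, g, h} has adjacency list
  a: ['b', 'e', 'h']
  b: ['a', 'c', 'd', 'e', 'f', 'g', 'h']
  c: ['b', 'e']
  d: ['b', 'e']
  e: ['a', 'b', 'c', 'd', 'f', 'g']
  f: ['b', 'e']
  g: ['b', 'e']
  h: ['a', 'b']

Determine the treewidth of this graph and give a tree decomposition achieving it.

Treewidth 2.
One optimal decomposition is:
Bags: B1 = {a, b, e}  B2 = {b, e, g}  B3 = {a, b, h}  B4 = {b, d, e}  B5 = {b, c, e}  B6 = {b, e, f}
Tree: B1–B2, B1–B3, B2–B4, B4–B5, B2–B6

Every bag has size at most 3, so the width is 3 − 1 = 2 and tw(G) ≤ 2. Conversely, {b, d, e} is a clique of size 3, and the vertices of any clique must share a bag in every tree decomposition; so some bag has ≥ 3 vertices and tw(G) ≥ 2. The upper and lower bounds meet at 2, so that is the treewidth.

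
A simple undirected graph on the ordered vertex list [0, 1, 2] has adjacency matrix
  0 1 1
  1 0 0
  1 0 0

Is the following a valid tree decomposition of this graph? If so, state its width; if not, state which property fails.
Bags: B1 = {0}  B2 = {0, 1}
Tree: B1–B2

A tree decomposition must satisfy three properties: every vertex lies in some bag; for every edge, both endpoints lie together in some bag; and for every vertex, the bags containing it form a connected subtree. Here vertex 2 appears in no bag, so the decomposition is invalid.

No — vertex 2 appears in no bag.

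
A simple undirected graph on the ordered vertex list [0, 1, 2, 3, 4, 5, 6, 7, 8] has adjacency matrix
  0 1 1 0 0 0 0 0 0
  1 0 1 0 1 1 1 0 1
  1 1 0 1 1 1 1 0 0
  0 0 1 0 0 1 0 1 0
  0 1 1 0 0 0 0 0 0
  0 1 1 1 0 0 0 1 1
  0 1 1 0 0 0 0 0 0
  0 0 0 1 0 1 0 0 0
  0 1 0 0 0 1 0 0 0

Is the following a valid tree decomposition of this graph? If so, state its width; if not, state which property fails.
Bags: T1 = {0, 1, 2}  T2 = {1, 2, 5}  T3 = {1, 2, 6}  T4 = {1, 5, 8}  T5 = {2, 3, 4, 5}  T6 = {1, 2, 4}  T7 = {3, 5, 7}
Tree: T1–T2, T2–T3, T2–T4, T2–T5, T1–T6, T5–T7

A tree decomposition must satisfy three properties: every vertex lies in some bag; for every edge, both endpoints lie together in some bag; and for every vertex, the bags containing it form a connected subtree. Here bags containing vertex 4 are not connected in the tree, so the decomposition is invalid.

No — bags containing vertex 4 are not connected in the tree.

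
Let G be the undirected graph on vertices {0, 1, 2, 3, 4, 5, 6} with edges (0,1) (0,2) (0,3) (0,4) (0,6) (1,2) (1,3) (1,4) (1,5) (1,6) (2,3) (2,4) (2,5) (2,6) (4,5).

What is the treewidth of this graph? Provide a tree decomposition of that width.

Every bag has size at most 4, so the width is 4 − 1 = 3 and tw(G) ≤ 3. For the lower bound, the 4 vertices {0, 1, 2, 3} are pairwise adjacent, and any tree decomposition puts a clique entirely inside one bag — forcing width ≥ 3. The upper and lower bounds meet at 3, so that is the treewidth.

Treewidth 3.
Bags: B1 = {0, 1, 2, 3}  B2 = {0, 1, 2, 4}  B3 = {1, 2, 4, 5}  B4 = {0, 1, 2, 6}
Tree: B1–B2, B2–B3, B1–B4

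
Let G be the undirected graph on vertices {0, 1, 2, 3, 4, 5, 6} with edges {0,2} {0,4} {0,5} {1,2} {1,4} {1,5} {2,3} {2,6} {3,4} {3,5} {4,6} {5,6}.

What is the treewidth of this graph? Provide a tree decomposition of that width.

Treewidth 3.
One such decomposition:
Bags: B1 = {1, 2, 4, 5}  B2 = {0, 2, 4, 5}  B3 = {2, 3, 4, 5}  B4 = {2, 4, 5, 6}
Tree: B1–B2, B2–B3, B3–B4

Every bag has size at most 4, so the width is 4 − 1 = 3 and tw(G) ≤ 3. For the lower bound: the 4 vertex sets {1,5}, {0,4}, {2}, {3} are disjoint, each induces a connected subgraph, and every pair is joined by at least one edge of G. Contracting each set to a single vertex therefore yields K_{4} as a minor, and since treewidth is minor-monotone, tw(G) ≥ tw(K_{4}) = 3. Hence tw(G) = 3 exactly.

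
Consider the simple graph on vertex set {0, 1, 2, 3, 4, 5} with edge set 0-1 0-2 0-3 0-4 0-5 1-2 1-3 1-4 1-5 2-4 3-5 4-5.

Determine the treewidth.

3

A width-3 tree decomposition is:
Bags: B1 = {0, 1, 2, 4}  B2 = {0, 1, 4, 5}  B3 = {0, 1, 3, 5}
Tree: B1–B2, B2–B3
Each bag holds 4 vertices, so the decomposition has width 3, which upper-bounds the treewidth. On the other hand G contains the 4-clique {0, 1, 3, 5}. A clique must lie in a single bag of any decomposition, so no decomposition can have width below 3. Therefore the treewidth is 3.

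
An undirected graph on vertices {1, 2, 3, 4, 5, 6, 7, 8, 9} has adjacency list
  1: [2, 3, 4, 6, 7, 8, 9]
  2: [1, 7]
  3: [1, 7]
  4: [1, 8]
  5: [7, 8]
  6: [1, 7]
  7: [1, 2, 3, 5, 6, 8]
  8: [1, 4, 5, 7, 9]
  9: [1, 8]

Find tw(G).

A width-2 tree decomposition is:
Bags: B1 = {1, 2, 7}  B2 = {1, 7, 8}  B3 = {1, 8, 9}  B4 = {5, 7, 8}  B5 = {1, 3, 7}  B6 = {1, 4, 8}  B7 = {1, 6, 7}
Tree: B1–B2, B2–B3, B2–B4, B1–B5, B2–B6, B5–B7
The largest bag has 3 vertices, giving width 2; this decomposition certifies tw(G) ≤ 2. For the lower bound, the 3 vertices {1, 8, 9} are pairwise adjacent, and any tree decomposition puts a clique entirely inside one bag — forcing width ≥ 2. Therefore the treewidth is 2.

2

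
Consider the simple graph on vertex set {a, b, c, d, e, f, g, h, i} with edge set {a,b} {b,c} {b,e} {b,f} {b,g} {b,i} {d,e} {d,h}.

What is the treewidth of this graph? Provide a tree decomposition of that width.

Each bag holds 2 vertices, so the decomposition has width 1, which upper-bounds the treewidth. G has an edge, so its treewidth is at least 1. Combining the bounds, tw(G) = 1.

Treewidth 1.
One optimal decomposition is:
Bags: B1 = {b, g}  B2 = {b, f}  B3 = {b, i}  B4 = {b, e}  B5 = {d, e}  B6 = {b, c}  B7 = {a, b}  B8 = {d, h}
Tree: B1–B2, B2–B3, B1–B4, B4–B5, B1–B6, B2–B7, B5–B8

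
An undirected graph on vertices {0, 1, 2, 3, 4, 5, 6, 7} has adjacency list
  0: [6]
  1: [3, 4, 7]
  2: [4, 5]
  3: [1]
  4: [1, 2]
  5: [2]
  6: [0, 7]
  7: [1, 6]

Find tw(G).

A width-1 tree decomposition is:
Bags: B1 = {2, 4}  B2 = {1, 4}  B3 = {2, 5}  B4 = {1, 7}  B5 = {6, 7}  B6 = {0, 6}  B7 = {1, 3}
Tree: B1–B2, B1–B3, B2–B4, B4–B5, B5–B6, B2–B7
Every bag has size at most 2, so the width is 2 − 1 = 1 and tw(G) ≤ 1. Since G has at least one edge (e.g. 2–4), it is not an edgeless graph, so tw(G) ≥ 1. The upper and lower bounds meet at 1, so that is the treewidth.

1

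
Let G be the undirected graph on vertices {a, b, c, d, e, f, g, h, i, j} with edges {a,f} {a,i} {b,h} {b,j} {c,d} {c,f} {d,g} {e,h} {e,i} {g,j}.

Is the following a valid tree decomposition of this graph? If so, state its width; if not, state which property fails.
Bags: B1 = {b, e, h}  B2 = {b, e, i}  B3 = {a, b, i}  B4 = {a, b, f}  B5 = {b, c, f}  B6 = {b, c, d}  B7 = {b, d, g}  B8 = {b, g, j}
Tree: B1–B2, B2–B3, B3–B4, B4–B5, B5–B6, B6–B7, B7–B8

Checking the three conditions: (i) the bags cover all of {a, b, c, d, e, f, g, h, i, j}; (ii) for each edge, some bag contains both endpoints; (iii) the bags containing any fixed vertex form a subtree. All hold, so the decomposition is valid with width 3 − 1 = 2.

Yes; width 2.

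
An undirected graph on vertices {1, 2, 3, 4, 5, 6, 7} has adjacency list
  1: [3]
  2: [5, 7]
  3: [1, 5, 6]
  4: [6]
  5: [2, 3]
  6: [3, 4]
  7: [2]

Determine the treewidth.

1

A width-1 tree decomposition is:
Bags: B1 = {2, 5}  B2 = {3, 5}  B3 = {1, 3}  B4 = {2, 7}  B5 = {3, 6}  B6 = {4, 6}
Tree: B1–B2, B2–B3, B1–B4, B3–B5, B5–B6
The largest bag has 2 vertices, giving width 1; this decomposition certifies tw(G) ≤ 1. Any graph with an edge has treewidth ≥ 1, and G has the edge 5–2. Therefore the treewidth is 1.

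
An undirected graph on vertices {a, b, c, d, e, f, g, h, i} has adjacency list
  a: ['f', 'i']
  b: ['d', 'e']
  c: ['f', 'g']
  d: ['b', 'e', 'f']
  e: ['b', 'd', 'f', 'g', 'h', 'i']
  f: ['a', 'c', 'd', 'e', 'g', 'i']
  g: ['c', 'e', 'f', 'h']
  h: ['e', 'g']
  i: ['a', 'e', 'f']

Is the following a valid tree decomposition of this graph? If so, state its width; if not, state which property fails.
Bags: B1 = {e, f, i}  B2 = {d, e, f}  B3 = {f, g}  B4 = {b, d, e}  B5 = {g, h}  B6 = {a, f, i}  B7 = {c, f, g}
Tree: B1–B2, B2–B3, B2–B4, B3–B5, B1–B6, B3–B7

A tree decomposition must satisfy three properties: every vertex lies in some bag; for every edge, both endpoints lie together in some bag; and for every vertex, the bags containing it form a connected subtree. Here edge (e,g) lies in no bag, so the decomposition is invalid.

No — edge (e,g) lies in no bag.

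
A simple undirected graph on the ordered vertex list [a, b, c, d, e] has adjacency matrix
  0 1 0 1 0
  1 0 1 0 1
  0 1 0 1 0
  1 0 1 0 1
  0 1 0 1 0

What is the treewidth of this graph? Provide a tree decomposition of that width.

Treewidth 2.
One optimal decomposition is:
Bags: B1 = {a, b, d}  B2 = {b, c, d}  B3 = {b, d, e}
Tree: B1–B2, B2–B3

Each bag holds 3 vertices, so the decomposition has width 2, which upper-bounds the treewidth. For the lower bound, G contains the cycle d–a–b–c–d, so G is not a forest; only forests have treewidth ≤ 1, hence tw(G) ≥ 2. Hence tw(G) = 2 exactly.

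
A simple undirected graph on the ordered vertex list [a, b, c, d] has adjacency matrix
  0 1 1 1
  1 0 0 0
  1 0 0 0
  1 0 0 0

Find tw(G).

1

A width-1 tree decomposition is:
Bags: B1 = {a, b}  B2 = {a, c}  B3 = {a, d}
Tree: B1–B2, B1–B3
Each bag holds 2 vertices, so the decomposition has width 1, which upper-bounds the treewidth. Any graph with an edge has treewidth ≥ 1, and G has the edge a–b. Hence tw(G) = 1 exactly.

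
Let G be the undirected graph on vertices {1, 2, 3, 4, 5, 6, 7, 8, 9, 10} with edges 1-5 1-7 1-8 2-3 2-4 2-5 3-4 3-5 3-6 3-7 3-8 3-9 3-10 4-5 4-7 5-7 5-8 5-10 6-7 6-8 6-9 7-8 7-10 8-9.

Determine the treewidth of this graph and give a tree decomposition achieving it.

Treewidth 3.
One optimal decomposition is:
Bags: B1 = {3, 5, 7, 8}  B2 = {3, 4, 5, 7}  B3 = {3, 6, 7, 8}  B4 = {3, 6, 8, 9}  B5 = {3, 5, 7, 10}  B6 = {2, 3, 4, 5}  B7 = {1, 5, 7, 8}
Tree: B1–B2, B1–B3, B3–B4, B1–B5, B2–B6, B1–B7

The largest bag has 4 vertices, giving width 3; this decomposition certifies tw(G) ≤ 3. Conversely, {1, 5, 7, 8} is a clique of size 4, and the vertices of any clique must share a bag in every tree decomposition; so some bag has ≥ 4 vertices and tw(G) ≥ 3. Hence tw(G) = 3 exactly.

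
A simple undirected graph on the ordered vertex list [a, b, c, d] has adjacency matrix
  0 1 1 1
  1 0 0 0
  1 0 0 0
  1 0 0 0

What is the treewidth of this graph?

A width-1 tree decomposition is:
Bags: B1 = {a, b}  B2 = {a, c}  B3 = {a, d}
Tree: B1–B2, B1–B3
The largest bag has 2 vertices, giving width 1; this decomposition certifies tw(G) ≤ 1. Any graph with an edge has treewidth ≥ 1, and G has the edge a–b. Therefore the treewidth is 1.

1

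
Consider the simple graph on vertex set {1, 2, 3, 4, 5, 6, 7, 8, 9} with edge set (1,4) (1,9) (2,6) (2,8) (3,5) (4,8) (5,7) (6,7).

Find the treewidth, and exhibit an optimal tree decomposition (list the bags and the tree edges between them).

Treewidth 1.
One such decomposition:
Bags: B1 = {1, 9}  B2 = {1, 4}  B3 = {4, 8}  B4 = {2, 8}  B5 = {2, 6}  B6 = {6, 7}  B7 = {5, 7}  B8 = {3, 5}
Tree: B1–B2, B2–B3, B3–B4, B4–B5, B5–B6, B6–B7, B7–B8

The largest bag has 2 vertices, giving width 1; this decomposition certifies tw(G) ≤ 1. Since G has at least one edge (e.g. 9–1), it is not an edgeless graph, so tw(G) ≥ 1. Hence tw(G) = 1 exactly.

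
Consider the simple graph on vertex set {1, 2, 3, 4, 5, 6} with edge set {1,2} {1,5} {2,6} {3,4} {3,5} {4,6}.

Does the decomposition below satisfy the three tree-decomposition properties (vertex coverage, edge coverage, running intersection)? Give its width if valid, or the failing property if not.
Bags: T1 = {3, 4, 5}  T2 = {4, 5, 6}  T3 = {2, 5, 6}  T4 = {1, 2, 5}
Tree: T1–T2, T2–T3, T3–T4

Every vertex of G appears in some bag (union = {1, 2, 3, 4, 5, 6}); every edge is covered by a bag; and for each vertex v the set of bags containing v is connected in the bag tree. The decomposition is therefore valid. The largest bag has 3 vertices, so the width is 2.

Yes; width 2.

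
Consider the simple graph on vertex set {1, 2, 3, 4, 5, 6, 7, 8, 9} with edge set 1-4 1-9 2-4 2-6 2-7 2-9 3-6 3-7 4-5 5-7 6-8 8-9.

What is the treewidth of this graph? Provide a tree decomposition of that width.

Treewidth 3.
Bags: B1 = {1, 4, 8, 9}  B2 = {2, 4, 8, 9}  B3 = {2, 4, 6, 8}  B4 = {2, 4, 5, 6}  B5 = {2, 5, 6, 7}  B6 = {3, 5, 6, 7}
Tree: B1–B2, B2–B3, B3–B4, B4–B5, B5–B6

The largest bag has 4 vertices, giving width 3; this decomposition certifies tw(G) ≤ 3. For the lower bound: the 4 vertex sets {1,8,9}, {4}, {2}, {3,5,6,7} are disjoint, each induces a connected subgraph, and every pair is joined by at least one edge of G. Contracting each set to a single vertex therefore yields K_{4} as a minor, and since treewidth is minor-monotone, tw(G) ≥ tw(K_{4}) = 3. Therefore the treewidth is 3.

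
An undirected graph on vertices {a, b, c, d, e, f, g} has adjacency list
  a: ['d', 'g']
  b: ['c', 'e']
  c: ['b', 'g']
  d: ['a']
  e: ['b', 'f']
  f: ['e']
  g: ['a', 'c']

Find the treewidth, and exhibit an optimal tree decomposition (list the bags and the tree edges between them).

Treewidth 1.
Bags: B1 = {e, f}  B2 = {b, e}  B3 = {b, c}  B4 = {c, g}  B5 = {a, g}  B6 = {a, d}
Tree: B1–B2, B2–B3, B3–B4, B4–B5, B5–B6

Each bag holds 2 vertices, so the decomposition has width 1, which upper-bounds the treewidth. G has an edge, so its treewidth is at least 1. The upper and lower bounds meet at 1, so that is the treewidth.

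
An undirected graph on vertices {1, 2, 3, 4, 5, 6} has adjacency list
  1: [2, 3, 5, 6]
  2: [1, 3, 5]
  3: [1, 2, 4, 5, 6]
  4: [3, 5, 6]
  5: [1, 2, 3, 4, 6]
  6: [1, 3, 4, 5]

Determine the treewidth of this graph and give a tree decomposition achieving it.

The largest bag has 4 vertices, giving width 3; this decomposition certifies tw(G) ≤ 3. Conversely, {1, 2, 3, 5} is a clique of size 4, and the vertices of any clique must share a bag in every tree decomposition; so some bag has ≥ 4 vertices and tw(G) ≥ 3. Combining the bounds, tw(G) = 3.

Treewidth 3.
One optimal decomposition is:
Bags: B1 = {1, 3, 5, 6}  B2 = {1, 2, 3, 5}  B3 = {3, 4, 5, 6}
Tree: B1–B2, B1–B3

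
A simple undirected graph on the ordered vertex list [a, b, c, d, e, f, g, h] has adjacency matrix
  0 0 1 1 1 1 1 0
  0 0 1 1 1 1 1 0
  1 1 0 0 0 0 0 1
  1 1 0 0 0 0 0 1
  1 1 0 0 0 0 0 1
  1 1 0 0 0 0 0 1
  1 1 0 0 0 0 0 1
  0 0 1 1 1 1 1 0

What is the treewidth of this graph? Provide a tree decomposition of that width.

The largest bag has 4 vertices, giving width 3; this decomposition certifies tw(G) ≤ 3. For the lower bound: the 4 vertex sets {b,e}, {a,g}, {h}, {c} are disjoint, each induces a connected subgraph, and every pair is joined by at least one edge of G. Contracting each set to a single vertex therefore yields K_{4} as a minor, and since treewidth is minor-monotone, tw(G) ≥ tw(K_{4}) = 3. Combining the bounds, tw(G) = 3.

Treewidth 3.
One optimal decomposition is:
Bags: B1 = {a, b, e, h}  B2 = {a, b, g, h}  B3 = {a, b, c, h}  B4 = {a, b, f, h}  B5 = {a, b, d, h}
Tree: B1–B2, B2–B3, B3–B4, B4–B5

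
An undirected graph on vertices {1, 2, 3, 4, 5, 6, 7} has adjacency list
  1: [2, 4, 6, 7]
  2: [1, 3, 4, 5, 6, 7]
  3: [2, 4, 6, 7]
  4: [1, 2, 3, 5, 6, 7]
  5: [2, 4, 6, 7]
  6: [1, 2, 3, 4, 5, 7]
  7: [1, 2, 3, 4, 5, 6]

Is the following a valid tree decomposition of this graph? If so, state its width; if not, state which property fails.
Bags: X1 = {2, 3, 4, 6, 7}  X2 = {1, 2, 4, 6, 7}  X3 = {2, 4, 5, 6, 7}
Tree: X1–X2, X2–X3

Yes; width 4.

Checking the three conditions: (i) the bags cover all of {1, 2, 3, 4, 5, 6, 7}; (ii) for each edge, some bag contains both endpoints; (iii) the bags containing any fixed vertex form a subtree. All hold, so the decomposition is valid with width 5 − 1 = 4.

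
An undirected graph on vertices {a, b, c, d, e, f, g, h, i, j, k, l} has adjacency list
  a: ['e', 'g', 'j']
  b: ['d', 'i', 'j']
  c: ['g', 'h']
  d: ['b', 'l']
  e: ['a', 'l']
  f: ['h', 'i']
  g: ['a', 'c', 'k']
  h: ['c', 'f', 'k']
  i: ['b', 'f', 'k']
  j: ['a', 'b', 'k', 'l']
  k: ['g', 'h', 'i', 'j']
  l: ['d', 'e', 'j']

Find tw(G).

3

A width-3 tree decomposition is:
Bags: B1 = {b, d, e, l}  B2 = {b, e, j, l}  B3 = {a, b, e, j}  B4 = {a, b, i, j}  B5 = {a, i, j, k}  B6 = {a, g, i, k}  B7 = {f, g, i, k}  B8 = {f, g, h, k}  B9 = {c, f, g, h}
Tree: B1–B2, B2–B3, B3–B4, B4–B5, B5–B6, B6–B7, B7–B8, B8–B9
Every bag has size at most 4, so the width is 4 − 1 = 3 and tw(G) ≤ 3. For the lower bound: the 4 vertex sets {d,e,l}, {b}, {j}, {a,g,i,k} are disjoint, each induces a connected subgraph, and every pair is joined by at least one edge of G. Contracting each set to a single vertex therefore yields K_{4} as a minor, and since treewidth is minor-monotone, tw(G) ≥ tw(K_{4}) = 3. Therefore the treewidth is 3.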